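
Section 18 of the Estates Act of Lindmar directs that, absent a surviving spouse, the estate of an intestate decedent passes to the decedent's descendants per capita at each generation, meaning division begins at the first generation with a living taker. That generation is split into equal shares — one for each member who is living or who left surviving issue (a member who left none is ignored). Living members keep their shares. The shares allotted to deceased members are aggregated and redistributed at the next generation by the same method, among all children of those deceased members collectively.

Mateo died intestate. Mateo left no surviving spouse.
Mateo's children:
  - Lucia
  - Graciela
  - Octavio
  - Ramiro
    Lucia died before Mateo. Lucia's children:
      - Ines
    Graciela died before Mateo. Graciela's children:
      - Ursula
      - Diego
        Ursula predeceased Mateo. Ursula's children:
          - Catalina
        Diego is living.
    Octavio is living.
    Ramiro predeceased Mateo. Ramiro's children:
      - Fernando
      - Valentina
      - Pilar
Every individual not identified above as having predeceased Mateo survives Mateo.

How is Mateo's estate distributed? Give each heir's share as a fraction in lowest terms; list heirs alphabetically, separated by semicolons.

Catalina 1/8; Diego 1/8; Fernando 1/8; Ines 1/8; Octavio 1/4; Pilar 1/8; Valentina 1/8

There is no surviving spouse, so the entire estate passes to Mateo's descendants per capita at each generation.
At generation 1 (Lucia, Graciela, Octavio, Ramiro) there are 4 shares of (1)/4 = 1/4 each.
Living: Octavio — each takes 1/4.
Deceased: Lucia, Graciela, and Ramiro. Their combined 3/4 is pooled and carried to generation 2.
At generation 2 (Ines, Ursula, Diego, Fernando, Valentina, Pilar) there are 6 shares of (3/4)/6 = 1/8 each.
Living: Ines, Diego, Fernando, Valentina, and Pilar — each takes 1/8.
Deceased: Ursula. That 1/8 share is carried to generation 3.
At generation 3 (Catalina) there are 1 shares of (1/8)/1 = 1/8 each.
Living: Catalina — each takes 1/8.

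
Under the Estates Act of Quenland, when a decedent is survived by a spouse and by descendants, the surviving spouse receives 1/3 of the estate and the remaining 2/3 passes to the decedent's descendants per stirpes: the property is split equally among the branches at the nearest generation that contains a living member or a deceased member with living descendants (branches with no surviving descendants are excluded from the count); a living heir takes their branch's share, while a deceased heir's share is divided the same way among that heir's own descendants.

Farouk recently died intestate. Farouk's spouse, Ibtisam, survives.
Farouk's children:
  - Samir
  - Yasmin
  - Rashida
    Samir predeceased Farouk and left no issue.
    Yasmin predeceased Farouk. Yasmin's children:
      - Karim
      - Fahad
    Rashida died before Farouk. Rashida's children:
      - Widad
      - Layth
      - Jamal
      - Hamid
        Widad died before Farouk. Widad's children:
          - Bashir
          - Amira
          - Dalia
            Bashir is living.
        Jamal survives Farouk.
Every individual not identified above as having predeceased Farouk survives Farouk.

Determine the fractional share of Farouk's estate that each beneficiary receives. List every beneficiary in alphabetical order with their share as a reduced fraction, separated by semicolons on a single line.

Amira 1/36; Bashir 1/36; Dalia 1/36; Fahad 1/6; Hamid 1/12; Ibtisam 1/3; Jamal 1/12; Karim 1/6; Layth 1/12

Ibtisam, as surviving spouse, takes 1/3.
The remaining 2/3 passes to Farouk's descendants per stirpes.
Samir left no surviving issue, so that branch lapses and is disregarded.
The 2/3 is divided into 2 equal shares of 1/3 among Yasmin, Rashida.
Yasmin predeceased; the 1/3 allotted to Yasmin's branch passes to Yasmin's issue by representation.
The 1/3 is divided into 2 equal shares of 1/6 among Karim, Fahad.
Karim is living and takes 1/6.
Fahad is living and takes 1/6.
Rashida predeceased; the 1/3 allotted to Rashida's branch passes to Rashida's issue by representation.
The 1/3 is divided into 4 equal shares of 1/12 among Widad, Layth, Jamal, Hamid.
Widad predeceased; the 1/12 allotted to Widad's branch passes to Widad's issue by representation.
The 1/12 is divided into 3 equal shares of 1/36 among Bashir, Amira, Dalia.
Bashir is living and takes 1/36.
Amira is living and takes 1/36.
Dalia is living and takes 1/36.
Layth is living and takes 1/12.
Jamal is living and takes 1/12.
Hamid is living and takes 1/12.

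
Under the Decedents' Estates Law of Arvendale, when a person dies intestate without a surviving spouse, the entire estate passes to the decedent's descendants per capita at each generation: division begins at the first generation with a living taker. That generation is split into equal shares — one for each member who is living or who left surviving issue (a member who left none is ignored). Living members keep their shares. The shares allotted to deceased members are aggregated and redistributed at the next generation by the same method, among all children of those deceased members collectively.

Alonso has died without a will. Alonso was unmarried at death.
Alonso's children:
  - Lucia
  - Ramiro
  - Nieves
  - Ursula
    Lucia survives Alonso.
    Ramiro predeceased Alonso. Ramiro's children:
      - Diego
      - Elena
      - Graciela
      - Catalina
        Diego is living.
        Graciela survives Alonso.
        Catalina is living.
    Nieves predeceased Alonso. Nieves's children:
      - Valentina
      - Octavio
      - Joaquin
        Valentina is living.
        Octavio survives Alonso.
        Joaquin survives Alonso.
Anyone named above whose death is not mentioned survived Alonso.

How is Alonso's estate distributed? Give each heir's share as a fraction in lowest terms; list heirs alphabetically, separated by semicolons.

Catalina 1/14; Diego 1/14; Elena 1/14; Graciela 1/14; Joaquin 1/14; Lucia 1/4; Octavio 1/14; Ursula 1/4; Valentina 1/14

There is no surviving spouse, so the entire estate passes to Alonso's descendants per capita at each generation.
At generation 1 (Lucia, Ramiro, Nieves, Ursula) there are 4 shares of (1)/4 = 1/4 each.
Living: Lucia and Ursula — each takes 1/4.
Deceased: Ramiro and Nieves. Their combined 1/2 is pooled and carried to generation 2.
At generation 2 (Diego, Elena, Graciela, Catalina, Valentina, Octavio, Joaquin) there are 7 shares of (1/2)/7 = 1/14 each.
Living: Diego, Elena, Graciela, Catalina, Valentina, Octavio, and Joaquin — each takes 1/14.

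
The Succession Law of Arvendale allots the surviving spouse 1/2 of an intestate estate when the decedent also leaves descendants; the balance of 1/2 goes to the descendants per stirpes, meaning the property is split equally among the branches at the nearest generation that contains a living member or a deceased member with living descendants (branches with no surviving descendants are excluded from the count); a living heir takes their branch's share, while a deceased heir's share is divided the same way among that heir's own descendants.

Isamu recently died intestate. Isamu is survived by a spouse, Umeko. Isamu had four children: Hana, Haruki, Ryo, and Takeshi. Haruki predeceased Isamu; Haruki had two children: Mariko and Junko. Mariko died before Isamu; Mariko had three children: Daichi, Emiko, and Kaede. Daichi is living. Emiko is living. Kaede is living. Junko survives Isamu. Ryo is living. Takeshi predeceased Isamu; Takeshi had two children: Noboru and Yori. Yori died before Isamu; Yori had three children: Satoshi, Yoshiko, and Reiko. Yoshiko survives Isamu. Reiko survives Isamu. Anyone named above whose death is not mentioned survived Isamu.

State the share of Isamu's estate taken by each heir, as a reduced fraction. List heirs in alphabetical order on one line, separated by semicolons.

Umeko, as surviving spouse, takes 1/2.
The remaining 1/2 passes to Isamu's descendants per stirpes.
The 1/2 is divided into 4 equal shares of 1/8 among Hana, Haruki, Ryo, Takeshi.
Hana is living and takes 1/8.
Haruki predeceased; the 1/8 allotted to Haruki's branch passes to Haruki's issue by representation.
The 1/8 is divided into 2 equal shares of 1/16 among Mariko, Junko.
Mariko predeceased; the 1/16 allotted to Mariko's branch passes to Mariko's issue by representation.
The 1/16 is divided into 3 equal shares of 1/48 among Daichi, Emiko, Kaede.
Daichi is living and takes 1/48.
Emiko is living and takes 1/48.
Kaede is living and takes 1/48.
Junko is living and takes 1/16.
Ryo is living and takes 1/8.
Takeshi predeceased; the 1/8 allotted to Takeshi's branch passes to Takeshi's issue by representation.
The 1/8 is divided into 2 equal shares of 1/16 among Noboru, Yori.
Noboru is living and takes 1/16.
Yori predeceased; the 1/16 allotted to Yori's branch passes to Yori's issue by representation.
The 1/16 is divided into 3 equal shares of 1/48 among Satoshi, Yoshiko, Reiko.
Satoshi is living and takes 1/48.
Yoshiko is living and takes 1/48.
Reiko is living and takes 1/48.

Daichi 1/48; Emiko 1/48; Hana 1/8; Junko 1/16; Kaede 1/48; Noboru 1/16; Reiko 1/48; Ryo 1/8; Satoshi 1/48; Umeko 1/2; Yoshiko 1/48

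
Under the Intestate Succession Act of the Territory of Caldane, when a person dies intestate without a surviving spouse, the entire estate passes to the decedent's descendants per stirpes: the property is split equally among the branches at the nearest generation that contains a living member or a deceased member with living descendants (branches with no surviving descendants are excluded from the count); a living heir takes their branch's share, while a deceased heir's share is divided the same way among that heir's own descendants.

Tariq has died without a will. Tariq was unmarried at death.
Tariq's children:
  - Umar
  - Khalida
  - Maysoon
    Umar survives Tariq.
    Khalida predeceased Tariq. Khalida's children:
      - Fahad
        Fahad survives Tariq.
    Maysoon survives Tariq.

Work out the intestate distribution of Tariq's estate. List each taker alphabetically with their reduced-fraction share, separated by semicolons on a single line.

There is no surviving spouse, so the entire estate passes to Tariq's descendants per stirpes.
The estate is divided into 3 equal shares of 1/3 among Umar, Khalida, Maysoon.
Umar is living and takes 1/3.
Khalida predeceased; the 1/3 allotted to Khalida's branch passes to Khalida's issue by representation.
Fahad is the sole taker at this level and receives the full 1/3.
Maysoon is living and takes 1/3.

Fahad 1/3; Maysoon 1/3; Umar 1/3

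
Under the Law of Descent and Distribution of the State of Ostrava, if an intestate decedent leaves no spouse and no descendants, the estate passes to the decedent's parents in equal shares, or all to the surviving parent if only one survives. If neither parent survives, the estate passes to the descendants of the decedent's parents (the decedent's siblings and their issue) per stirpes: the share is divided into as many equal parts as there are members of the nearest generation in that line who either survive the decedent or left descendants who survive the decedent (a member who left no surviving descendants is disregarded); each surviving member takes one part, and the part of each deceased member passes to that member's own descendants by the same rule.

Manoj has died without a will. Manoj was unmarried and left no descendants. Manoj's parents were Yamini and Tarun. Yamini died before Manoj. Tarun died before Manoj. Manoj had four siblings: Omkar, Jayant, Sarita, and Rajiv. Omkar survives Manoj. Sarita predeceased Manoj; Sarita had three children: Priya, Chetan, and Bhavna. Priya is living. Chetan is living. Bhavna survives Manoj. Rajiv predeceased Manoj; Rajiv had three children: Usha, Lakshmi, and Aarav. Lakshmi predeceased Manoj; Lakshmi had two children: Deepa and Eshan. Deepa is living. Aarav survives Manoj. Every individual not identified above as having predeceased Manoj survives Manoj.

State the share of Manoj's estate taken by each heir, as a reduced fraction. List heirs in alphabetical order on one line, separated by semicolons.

Aarav 1/12; Bhavna 1/12; Chetan 1/12; Deepa 1/24; Eshan 1/24; Jayant 1/4; Omkar 1/4; Priya 1/12; Usha 1/12

Neither parent survives and there are no descendants, so the estate passes to Manoj's siblings and their issue per stirpes.
The estate is divided into 4 equal shares of 1/4 among Omkar, Jayant, Sarita, Rajiv.
Omkar is living and takes 1/4.
Jayant is living and takes 1/4.
Sarita predeceased; the 1/4 allotted to Sarita's branch passes to Sarita's issue by representation.
The 1/4 is divided into 3 equal shares of 1/12 among Priya, Chetan, Bhavna.
Priya is living and takes 1/12.
Chetan is living and takes 1/12.
Bhavna is living and takes 1/12.
Rajiv predeceased; the 1/4 allotted to Rajiv's branch passes to Rajiv's issue by representation.
The 1/4 is divided into 3 equal shares of 1/12 among Usha, Lakshmi, Aarav.
Usha is living and takes 1/12.
Lakshmi predeceased; the 1/12 allotted to Lakshmi's branch passes to Lakshmi's issue by representation.
The 1/12 is divided into 2 equal shares of 1/24 among Deepa, Eshan.
Deepa is living and takes 1/24.
Eshan is living and takes 1/24.
Aarav is living and takes 1/12.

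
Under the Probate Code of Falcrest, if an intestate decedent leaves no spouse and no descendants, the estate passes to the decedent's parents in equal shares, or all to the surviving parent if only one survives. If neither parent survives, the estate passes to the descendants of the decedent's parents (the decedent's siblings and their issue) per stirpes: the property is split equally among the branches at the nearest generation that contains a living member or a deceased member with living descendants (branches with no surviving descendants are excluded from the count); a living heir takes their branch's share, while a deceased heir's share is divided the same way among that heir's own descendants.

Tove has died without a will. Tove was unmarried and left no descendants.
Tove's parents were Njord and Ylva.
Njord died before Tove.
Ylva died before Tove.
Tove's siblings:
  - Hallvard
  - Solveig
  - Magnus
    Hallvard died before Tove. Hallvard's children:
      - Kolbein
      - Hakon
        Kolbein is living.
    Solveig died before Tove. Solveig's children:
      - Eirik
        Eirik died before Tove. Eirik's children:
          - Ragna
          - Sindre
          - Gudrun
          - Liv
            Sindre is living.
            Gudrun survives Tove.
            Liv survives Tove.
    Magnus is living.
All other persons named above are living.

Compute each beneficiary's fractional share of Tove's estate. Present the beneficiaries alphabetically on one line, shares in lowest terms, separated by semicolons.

Gudrun 1/12; Hakon 1/6; Kolbein 1/6; Liv 1/12; Magnus 1/3; Ragna 1/12; Sindre 1/12

Neither parent survives and there are no descendants, so the estate passes to Tove's siblings and their issue per stirpes.
The estate is divided into 3 equal shares of 1/3 among Hallvard, Solveig, Magnus.
Hallvard predeceased; the 1/3 allotted to Hallvard's branch passes to Hallvard's issue by representation.
The 1/3 is divided into 2 equal shares of 1/6 among Kolbein, Hakon.
Kolbein is living and takes 1/6.
Hakon is living and takes 1/6.
Solveig predeceased; the 1/3 allotted to Solveig's branch passes to Solveig's issue by representation.
Eirik's line is the sole branch at this level, so the full 1/3 passes to Eirik's issue by representation.
The 1/3 is divided into 4 equal shares of 1/12 among Ragna, Sindre, Gudrun, Liv.
Ragna is living and takes 1/12.
Sindre is living and takes 1/12.
Gudrun is living and takes 1/12.
Liv is living and takes 1/12.
Magnus is living and takes 1/3.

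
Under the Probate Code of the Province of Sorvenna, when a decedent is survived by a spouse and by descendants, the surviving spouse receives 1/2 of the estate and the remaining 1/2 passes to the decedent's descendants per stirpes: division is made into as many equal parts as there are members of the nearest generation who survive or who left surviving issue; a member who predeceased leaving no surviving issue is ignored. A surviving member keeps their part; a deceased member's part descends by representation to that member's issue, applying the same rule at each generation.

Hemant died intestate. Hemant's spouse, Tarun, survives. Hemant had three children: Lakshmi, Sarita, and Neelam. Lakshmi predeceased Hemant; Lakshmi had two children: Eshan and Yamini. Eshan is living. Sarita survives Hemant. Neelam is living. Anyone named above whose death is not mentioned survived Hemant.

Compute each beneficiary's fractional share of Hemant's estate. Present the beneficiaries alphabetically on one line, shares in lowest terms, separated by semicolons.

Tarun, as surviving spouse, takes 1/2.
The remaining 1/2 passes to Hemant's descendants per stirpes.
The 1/2 is divided into 3 equal shares of 1/6 among Lakshmi, Sarita, Neelam.
Lakshmi predeceased; the 1/6 allotted to Lakshmi's branch passes to Lakshmi's issue by representation.
The 1/6 is divided into 2 equal shares of 1/12 among Eshan, Yamini.
Eshan is living and takes 1/12.
Yamini is living and takes 1/12.
Sarita is living and takes 1/6.
Neelam is living and takes 1/6.

Eshan 1/12; Neelam 1/6; Sarita 1/6; Tarun 1/2; Yamini 1/12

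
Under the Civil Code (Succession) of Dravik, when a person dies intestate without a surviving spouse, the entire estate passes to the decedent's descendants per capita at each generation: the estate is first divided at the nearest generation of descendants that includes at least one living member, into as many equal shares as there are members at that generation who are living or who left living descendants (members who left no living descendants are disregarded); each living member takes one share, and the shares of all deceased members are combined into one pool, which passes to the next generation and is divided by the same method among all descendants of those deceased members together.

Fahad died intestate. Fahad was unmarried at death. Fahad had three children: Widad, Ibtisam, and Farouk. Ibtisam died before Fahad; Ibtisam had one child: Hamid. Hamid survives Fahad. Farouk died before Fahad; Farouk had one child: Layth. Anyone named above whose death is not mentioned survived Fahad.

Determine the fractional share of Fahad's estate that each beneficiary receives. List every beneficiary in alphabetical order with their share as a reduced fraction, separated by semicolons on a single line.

Hamid 1/3; Layth 1/3; Widad 1/3

There is no surviving spouse, so the entire estate passes to Fahad's descendants per capita at each generation.
At generation 1 (Widad, Ibtisam, Farouk) there are 3 shares of (1)/3 = 1/3 each.
Living: Widad — each takes 1/3.
Deceased: Ibtisam and Farouk. Their combined 2/3 is pooled and carried to generation 2.
At generation 2 (Hamid, Layth) there are 2 shares of (2/3)/2 = 1/3 each.
Living: Hamid and Layth — each takes 1/3.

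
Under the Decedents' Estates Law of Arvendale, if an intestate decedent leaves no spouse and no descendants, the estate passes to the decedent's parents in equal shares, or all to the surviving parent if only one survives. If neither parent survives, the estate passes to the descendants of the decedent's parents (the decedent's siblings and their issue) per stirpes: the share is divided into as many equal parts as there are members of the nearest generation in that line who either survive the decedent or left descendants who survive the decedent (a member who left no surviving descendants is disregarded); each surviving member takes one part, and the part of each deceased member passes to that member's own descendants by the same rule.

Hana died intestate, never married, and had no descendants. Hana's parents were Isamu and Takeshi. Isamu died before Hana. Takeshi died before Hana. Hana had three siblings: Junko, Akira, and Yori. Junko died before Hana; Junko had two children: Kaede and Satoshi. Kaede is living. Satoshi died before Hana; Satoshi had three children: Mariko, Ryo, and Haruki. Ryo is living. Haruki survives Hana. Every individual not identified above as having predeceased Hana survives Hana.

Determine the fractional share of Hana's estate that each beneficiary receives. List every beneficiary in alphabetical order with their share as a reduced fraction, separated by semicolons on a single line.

Akira 1/3; Haruki 1/18; Kaede 1/6; Mariko 1/18; Ryo 1/18; Yori 1/3

Neither parent survives and there are no descendants, so the estate passes to Hana's siblings and their issue per stirpes.
The estate is divided into 3 equal shares of 1/3 among Junko, Akira, Yori.
Junko predeceased; the 1/3 allotted to Junko's branch passes to Junko's issue by representation.
The 1/3 is divided into 2 equal shares of 1/6 among Kaede, Satoshi.
Kaede is living and takes 1/6.
Satoshi predeceased; the 1/6 allotted to Satoshi's branch passes to Satoshi's issue by representation.
The 1/6 is divided into 3 equal shares of 1/18 among Mariko, Ryo, Haruki.
Mariko is living and takes 1/18.
Ryo is living and takes 1/18.
Haruki is living and takes 1/18.
Akira is living and takes 1/3.
Yori is living and takes 1/3.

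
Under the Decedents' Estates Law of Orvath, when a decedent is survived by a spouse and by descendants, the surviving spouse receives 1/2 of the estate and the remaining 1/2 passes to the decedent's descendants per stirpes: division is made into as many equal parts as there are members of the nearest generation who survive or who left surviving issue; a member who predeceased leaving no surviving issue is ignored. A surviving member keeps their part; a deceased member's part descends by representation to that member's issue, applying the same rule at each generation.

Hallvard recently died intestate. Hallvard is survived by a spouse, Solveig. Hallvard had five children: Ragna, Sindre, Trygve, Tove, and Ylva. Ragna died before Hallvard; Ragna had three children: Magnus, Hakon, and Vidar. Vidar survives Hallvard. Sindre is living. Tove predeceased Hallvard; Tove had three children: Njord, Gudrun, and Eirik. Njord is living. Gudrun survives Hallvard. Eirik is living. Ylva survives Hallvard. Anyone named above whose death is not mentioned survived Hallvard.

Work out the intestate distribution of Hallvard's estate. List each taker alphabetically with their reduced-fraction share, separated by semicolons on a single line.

Eirik 1/30; Gudrun 1/30; Hakon 1/30; Magnus 1/30; Njord 1/30; Sindre 1/10; Solveig 1/2; Trygve 1/10; Vidar 1/30; Ylva 1/10

Solveig, as surviving spouse, takes 1/2.
The remaining 1/2 passes to Hallvard's descendants per stirpes.
The 1/2 is divided into 5 equal shares of 1/10 among Ragna, Sindre, Trygve, Tove, Ylva.
Ragna predeceased; the 1/10 allotted to Ragna's branch passes to Ragna's issue by representation.
The 1/10 is divided into 3 equal shares of 1/30 among Magnus, Hakon, Vidar.
Magnus is living and takes 1/30.
Hakon is living and takes 1/30.
Vidar is living and takes 1/30.
Sindre is living and takes 1/10.
Trygve is living and takes 1/10.
Tove predeceased; the 1/10 allotted to Tove's branch passes to Tove's issue by representation.
The 1/10 is divided into 3 equal shares of 1/30 among Njord, Gudrun, Eirik.
Njord is living and takes 1/30.
Gudrun is living and takes 1/30.
Eirik is living and takes 1/30.
Ylva is living and takes 1/10.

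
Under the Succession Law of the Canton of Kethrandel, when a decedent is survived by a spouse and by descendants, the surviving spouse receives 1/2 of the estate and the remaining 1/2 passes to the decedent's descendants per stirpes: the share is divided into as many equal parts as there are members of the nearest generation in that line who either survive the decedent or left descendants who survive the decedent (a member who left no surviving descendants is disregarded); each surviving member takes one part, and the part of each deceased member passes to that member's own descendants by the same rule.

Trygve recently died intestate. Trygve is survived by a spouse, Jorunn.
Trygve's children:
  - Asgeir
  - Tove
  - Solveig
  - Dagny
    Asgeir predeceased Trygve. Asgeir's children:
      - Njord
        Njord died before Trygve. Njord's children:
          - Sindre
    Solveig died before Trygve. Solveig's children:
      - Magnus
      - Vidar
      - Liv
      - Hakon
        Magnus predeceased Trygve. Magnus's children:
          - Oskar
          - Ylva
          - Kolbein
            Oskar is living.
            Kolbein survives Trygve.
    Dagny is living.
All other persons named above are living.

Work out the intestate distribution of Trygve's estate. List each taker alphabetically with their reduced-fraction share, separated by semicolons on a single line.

Dagny 1/8; Hakon 1/32; Jorunn 1/2; Kolbein 1/96; Liv 1/32; Oskar 1/96; Sindre 1/8; Tove 1/8; Vidar 1/32; Ylva 1/96

Jorunn, as surviving spouse, takes 1/2.
The remaining 1/2 passes to Trygve's descendants per stirpes.
The 1/2 is divided into 4 equal shares of 1/8 among Asgeir, Tove, Solveig, Dagny.
Asgeir predeceased; the 1/8 allotted to Asgeir's branch passes to Asgeir's issue by representation.
Njord's line is the sole branch at this level, so the full 1/8 passes to Njord's issue by representation.
Sindre is the sole taker at this level and receives the full 1/8.
Tove is living and takes 1/8.
Solveig predeceased; the 1/8 allotted to Solveig's branch passes to Solveig's issue by representation.
The 1/8 is divided into 4 equal shares of 1/32 among Magnus, Vidar, Liv, Hakon.
Magnus predeceased; the 1/32 allotted to Magnus's branch passes to Magnus's issue by representation.
The 1/32 is divided into 3 equal shares of 1/96 among Oskar, Ylva, Kolbein.
Oskar is living and takes 1/96.
Ylva is living and takes 1/96.
Kolbein is living and takes 1/96.
Vidar is living and takes 1/32.
Liv is living and takes 1/32.
Hakon is living and takes 1/32.
Dagny is living and takes 1/8.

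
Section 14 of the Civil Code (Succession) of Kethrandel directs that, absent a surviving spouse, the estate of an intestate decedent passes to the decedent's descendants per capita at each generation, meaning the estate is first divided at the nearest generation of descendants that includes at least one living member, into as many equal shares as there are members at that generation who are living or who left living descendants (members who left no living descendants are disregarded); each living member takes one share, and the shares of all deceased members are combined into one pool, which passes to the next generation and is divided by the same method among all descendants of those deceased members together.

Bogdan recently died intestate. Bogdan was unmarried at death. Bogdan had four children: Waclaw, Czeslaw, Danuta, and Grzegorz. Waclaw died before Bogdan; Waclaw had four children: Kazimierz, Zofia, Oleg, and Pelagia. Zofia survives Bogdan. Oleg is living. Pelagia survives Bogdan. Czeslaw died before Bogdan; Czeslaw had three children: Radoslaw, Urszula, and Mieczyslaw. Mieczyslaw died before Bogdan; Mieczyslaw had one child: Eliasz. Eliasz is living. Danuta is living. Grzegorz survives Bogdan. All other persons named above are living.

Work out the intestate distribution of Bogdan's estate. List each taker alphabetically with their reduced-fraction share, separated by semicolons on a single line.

There is no surviving spouse, so the entire estate passes to Bogdan's descendants per capita at each generation.
At generation 1 (Waclaw, Czeslaw, Danuta, Grzegorz) there are 4 shares of (1)/4 = 1/4 each.
Living: Danuta and Grzegorz — each takes 1/4.
Deceased: Waclaw and Czeslaw. Their combined 1/2 is pooled and carried to generation 2.
At generation 2 (Kazimierz, Zofia, Oleg, Pelagia, Radoslaw, Urszula, Mieczyslaw) there are 7 shares of (1/2)/7 = 1/14 each.
Living: Kazimierz, Zofia, Oleg, Pelagia, Radoslaw, and Urszula — each takes 1/14.
Deceased: Mieczyslaw. That 1/14 share is carried to generation 3.
At generation 3 (Eliasz) there are 1 shares of (1/14)/1 = 1/14 each.
Living: Eliasz — each takes 1/14.

Danuta 1/4; Eliasz 1/14; Grzegorz 1/4; Kazimierz 1/14; Oleg 1/14; Pelagia 1/14; Radoslaw 1/14; Urszula 1/14; Zofia 1/14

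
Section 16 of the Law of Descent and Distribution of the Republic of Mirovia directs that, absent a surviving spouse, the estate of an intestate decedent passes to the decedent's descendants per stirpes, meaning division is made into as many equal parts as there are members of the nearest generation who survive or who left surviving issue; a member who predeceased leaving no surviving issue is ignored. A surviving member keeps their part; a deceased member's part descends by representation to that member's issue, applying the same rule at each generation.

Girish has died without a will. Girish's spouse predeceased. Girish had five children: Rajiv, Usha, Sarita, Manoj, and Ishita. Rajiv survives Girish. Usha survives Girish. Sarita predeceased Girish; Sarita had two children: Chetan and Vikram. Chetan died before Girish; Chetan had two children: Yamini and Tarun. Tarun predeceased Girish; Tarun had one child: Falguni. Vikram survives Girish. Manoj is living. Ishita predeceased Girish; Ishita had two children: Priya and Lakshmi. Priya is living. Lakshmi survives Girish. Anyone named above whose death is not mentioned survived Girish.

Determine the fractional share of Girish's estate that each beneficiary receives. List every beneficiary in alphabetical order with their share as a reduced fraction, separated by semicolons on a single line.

There is no surviving spouse, so the entire estate passes to Girish's descendants per stirpes.
The estate is divided into 5 equal shares of 1/5 among Rajiv, Usha, Sarita, Manoj, Ishita.
Rajiv is living and takes 1/5.
Usha is living and takes 1/5.
Sarita predeceased; the 1/5 allotted to Sarita's branch passes to Sarita's issue by representation.
The 1/5 is divided into 2 equal shares of 1/10 among Chetan, Vikram.
Chetan predeceased; the 1/10 allotted to Chetan's branch passes to Chetan's issue by representation.
The 1/10 is divided into 2 equal shares of 1/20 among Yamini, Tarun.
Yamini is living and takes 1/20.
Tarun predeceased; the 1/20 allotted to Tarun's branch passes to Tarun's issue by representation.
Falguni is the sole taker at this level and receives the full 1/20.
Vikram is living and takes 1/10.
Manoj is living and takes 1/5.
Ishita predeceased; the 1/5 allotted to Ishita's branch passes to Ishita's issue by representation.
The 1/5 is divided into 2 equal shares of 1/10 among Priya, Lakshmi.
Priya is living and takes 1/10.
Lakshmi is living and takes 1/10.

Falguni 1/20; Lakshmi 1/10; Manoj 1/5; Priya 1/10; Rajiv 1/5; Usha 1/5; Vikram 1/10; Yamini 1/20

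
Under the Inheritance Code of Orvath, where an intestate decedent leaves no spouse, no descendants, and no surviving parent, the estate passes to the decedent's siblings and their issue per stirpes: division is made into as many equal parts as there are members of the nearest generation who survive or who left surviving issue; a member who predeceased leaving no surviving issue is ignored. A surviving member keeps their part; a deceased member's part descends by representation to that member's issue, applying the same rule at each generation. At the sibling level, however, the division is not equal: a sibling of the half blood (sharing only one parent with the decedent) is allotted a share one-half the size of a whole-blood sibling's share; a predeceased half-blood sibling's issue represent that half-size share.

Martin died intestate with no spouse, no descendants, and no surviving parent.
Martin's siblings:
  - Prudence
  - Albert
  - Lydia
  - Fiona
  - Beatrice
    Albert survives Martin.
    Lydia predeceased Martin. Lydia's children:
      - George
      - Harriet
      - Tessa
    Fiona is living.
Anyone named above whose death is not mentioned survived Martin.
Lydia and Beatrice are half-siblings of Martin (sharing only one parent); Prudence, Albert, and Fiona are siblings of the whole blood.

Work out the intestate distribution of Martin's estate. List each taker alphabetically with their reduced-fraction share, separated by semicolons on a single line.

Albert 1/4; Beatrice 1/8; Fiona 1/4; George 1/24; Harriet 1/24; Prudence 1/4; Tessa 1/24

No spouse, descendants, or parent survives, so the estate passes to Martin's siblings per stirpes.
Half-blood siblings count for one-half the weight of whole-blood siblings at the initial division.
Dividing 1 in proportion to weights (total weight 4): Prudence (weight 1) → 1/4; Albert (weight 1) → 1/4; Lydia (weight 1/2) → 1/8; Fiona (weight 1) → 1/4; Beatrice (weight 1/2) → 1/8.
Prudence is living and takes 1/4.
Albert is living and takes 1/4.
Lydia predeceased; the 1/8 allotted to Lydia's branch passes to Lydia's issue by representation.
The 1/8 is divided into 3 equal shares of 1/24 among George, Harriet, Tessa.
George is living and takes 1/24.
Harriet is living and takes 1/24.
Tessa is living and takes 1/24.
Fiona is living and takes 1/4.
Beatrice is living and takes 1/8.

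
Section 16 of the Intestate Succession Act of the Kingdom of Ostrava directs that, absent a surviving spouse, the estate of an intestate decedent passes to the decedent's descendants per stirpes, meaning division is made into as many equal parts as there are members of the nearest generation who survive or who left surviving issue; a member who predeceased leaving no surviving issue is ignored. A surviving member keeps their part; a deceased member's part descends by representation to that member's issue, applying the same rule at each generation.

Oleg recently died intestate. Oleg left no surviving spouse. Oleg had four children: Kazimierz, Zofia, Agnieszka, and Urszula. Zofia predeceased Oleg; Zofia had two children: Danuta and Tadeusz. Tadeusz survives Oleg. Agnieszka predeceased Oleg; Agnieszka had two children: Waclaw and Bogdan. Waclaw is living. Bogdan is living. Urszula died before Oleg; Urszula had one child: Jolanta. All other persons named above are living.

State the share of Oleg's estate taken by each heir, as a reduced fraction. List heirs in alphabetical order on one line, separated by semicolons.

There is no surviving spouse, so the entire estate passes to Oleg's descendants per stirpes.
The estate is divided into 4 equal shares of 1/4 among Kazimierz, Zofia, Agnieszka, Urszula.
Kazimierz is living and takes 1/4.
Zofia predeceased; the 1/4 allotted to Zofia's branch passes to Zofia's issue by representation.
The 1/4 is divided into 2 equal shares of 1/8 among Danuta, Tadeusz.
Danuta is living and takes 1/8.
Tadeusz is living and takes 1/8.
Agnieszka predeceased; the 1/4 allotted to Agnieszka's branch passes to Agnieszka's issue by representation.
The 1/4 is divided into 2 equal shares of 1/8 among Waclaw, Bogdan.
Waclaw is living and takes 1/8.
Bogdan is living and takes 1/8.
Urszula predeceased; the 1/4 allotted to Urszula's branch passes to Urszula's issue by representation.
Jolanta is the sole taker at this level and receives the full 1/4.

Bogdan 1/8; Danuta 1/8; Jolanta 1/4; Kazimierz 1/4; Tadeusz 1/8; Waclaw 1/8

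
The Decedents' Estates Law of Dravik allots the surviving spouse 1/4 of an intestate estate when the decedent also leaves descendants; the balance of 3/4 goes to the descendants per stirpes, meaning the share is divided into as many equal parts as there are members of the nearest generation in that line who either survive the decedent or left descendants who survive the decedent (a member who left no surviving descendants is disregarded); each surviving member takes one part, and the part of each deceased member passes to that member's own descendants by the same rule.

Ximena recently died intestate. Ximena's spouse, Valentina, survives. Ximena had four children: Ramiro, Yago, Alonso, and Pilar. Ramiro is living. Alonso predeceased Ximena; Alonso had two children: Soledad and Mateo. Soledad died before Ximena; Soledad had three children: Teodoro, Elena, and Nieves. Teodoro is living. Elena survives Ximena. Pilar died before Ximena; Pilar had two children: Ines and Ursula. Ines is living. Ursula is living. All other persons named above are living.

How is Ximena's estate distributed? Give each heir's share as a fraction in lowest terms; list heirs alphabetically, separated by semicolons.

Elena 1/32; Ines 3/32; Mateo 3/32; Nieves 1/32; Ramiro 3/16; Teodoro 1/32; Ursula 3/32; Valentina 1/4; Yago 3/16

Valentina, as surviving spouse, takes 1/4.
The remaining 3/4 passes to Ximena's descendants per stirpes.
The 3/4 is divided into 4 equal shares of 3/16 among Ramiro, Yago, Alonso, Pilar.
Ramiro is living and takes 3/16.
Yago is living and takes 3/16.
Alonso predeceased; the 3/16 allotted to Alonso's branch passes to Alonso's issue by representation.
The 3/16 is divided into 2 equal shares of 3/32 among Soledad, Mateo.
Soledad predeceased; the 3/32 allotted to Soledad's branch passes to Soledad's issue by representation.
The 3/32 is divided into 3 equal shares of 1/32 among Teodoro, Elena, Nieves.
Teodoro is living and takes 1/32.
Elena is living and takes 1/32.
Nieves is living and takes 1/32.
Mateo is living and takes 3/32.
Pilar predeceased; the 3/16 allotted to Pilar's branch passes to Pilar's issue by representation.
The 3/16 is divided into 2 equal shares of 3/32 among Ines, Ursula.
Ines is living and takes 3/32.
Ursula is living and takes 3/32.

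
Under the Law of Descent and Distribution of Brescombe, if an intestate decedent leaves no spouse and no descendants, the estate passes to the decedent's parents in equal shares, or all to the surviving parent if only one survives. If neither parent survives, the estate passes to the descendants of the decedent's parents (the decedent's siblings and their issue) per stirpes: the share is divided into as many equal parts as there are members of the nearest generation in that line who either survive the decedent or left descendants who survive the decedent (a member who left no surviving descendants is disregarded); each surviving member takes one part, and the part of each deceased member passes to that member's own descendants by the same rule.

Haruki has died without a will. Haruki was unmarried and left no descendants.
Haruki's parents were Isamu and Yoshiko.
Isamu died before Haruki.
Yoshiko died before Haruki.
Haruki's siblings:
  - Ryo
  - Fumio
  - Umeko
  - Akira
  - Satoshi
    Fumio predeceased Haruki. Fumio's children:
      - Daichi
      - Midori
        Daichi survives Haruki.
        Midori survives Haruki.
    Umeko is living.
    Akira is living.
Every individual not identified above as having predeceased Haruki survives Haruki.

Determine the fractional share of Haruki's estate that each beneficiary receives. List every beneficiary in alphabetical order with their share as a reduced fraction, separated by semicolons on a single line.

Akira 1/5; Daichi 1/10; Midori 1/10; Ryo 1/5; Satoshi 1/5; Umeko 1/5

Neither parent survives and there are no descendants, so the estate passes to Haruki's siblings and their issue per stirpes.
The estate is divided into 5 equal shares of 1/5 among Ryo, Fumio, Umeko, Akira, Satoshi.
Ryo is living and takes 1/5.
Fumio predeceased; the 1/5 allotted to Fumio's branch passes to Fumio's issue by representation.
The 1/5 is divided into 2 equal shares of 1/10 among Daichi, Midori.
Daichi is living and takes 1/10.
Midori is living and takes 1/10.
Umeko is living and takes 1/5.
Akira is living and takes 1/5.
Satoshi is living and takes 1/5.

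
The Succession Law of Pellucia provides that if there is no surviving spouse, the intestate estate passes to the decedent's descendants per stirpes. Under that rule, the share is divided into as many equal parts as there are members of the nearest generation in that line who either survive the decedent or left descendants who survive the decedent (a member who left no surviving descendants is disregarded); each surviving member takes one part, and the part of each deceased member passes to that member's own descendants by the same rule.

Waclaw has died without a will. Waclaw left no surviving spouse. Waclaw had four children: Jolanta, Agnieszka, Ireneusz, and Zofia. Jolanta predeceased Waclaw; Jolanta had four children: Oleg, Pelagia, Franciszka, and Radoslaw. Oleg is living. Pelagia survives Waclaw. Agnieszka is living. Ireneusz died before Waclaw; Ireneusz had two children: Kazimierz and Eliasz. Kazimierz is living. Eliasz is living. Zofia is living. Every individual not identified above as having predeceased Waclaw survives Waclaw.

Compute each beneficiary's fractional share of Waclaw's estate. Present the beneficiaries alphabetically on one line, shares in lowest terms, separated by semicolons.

There is no surviving spouse, so the entire estate passes to Waclaw's descendants per stirpes.
The estate is divided into 4 equal shares of 1/4 among Jolanta, Agnieszka, Ireneusz, Zofia.
Jolanta predeceased; the 1/4 allotted to Jolanta's branch passes to Jolanta's issue by representation.
The 1/4 is divided into 4 equal shares of 1/16 among Oleg, Pelagia, Franciszka, Radoslaw.
Oleg is living and takes 1/16.
Pelagia is living and takes 1/16.
Franciszka is living and takes 1/16.
Radoslaw is living and takes 1/16.
Agnieszka is living and takes 1/4.
Ireneusz predeceased; the 1/4 allotted to Ireneusz's branch passes to Ireneusz's issue by representation.
The 1/4 is divided into 2 equal shares of 1/8 among Kazimierz, Eliasz.
Kazimierz is living and takes 1/8.
Eliasz is living and takes 1/8.
Zofia is living and takes 1/4.

Agnieszka 1/4; Eliasz 1/8; Franciszka 1/16; Kazimierz 1/8; Oleg 1/16; Pelagia 1/16; Radoslaw 1/16; Zofia 1/4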